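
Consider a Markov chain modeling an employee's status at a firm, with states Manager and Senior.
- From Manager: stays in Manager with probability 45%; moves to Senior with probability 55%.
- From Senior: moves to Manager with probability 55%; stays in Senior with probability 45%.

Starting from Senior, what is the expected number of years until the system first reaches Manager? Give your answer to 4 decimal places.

1.8182

Let t(s) be the expected number of years to first reach Manager from state s, with t(Manager) = 0. Conditioning on the first year:
t(Senior) = 1 + 0.45·t(Senior)
Solving: t(Senior) = 1.8182.
Expected years from Senior to Manager: 1.8182.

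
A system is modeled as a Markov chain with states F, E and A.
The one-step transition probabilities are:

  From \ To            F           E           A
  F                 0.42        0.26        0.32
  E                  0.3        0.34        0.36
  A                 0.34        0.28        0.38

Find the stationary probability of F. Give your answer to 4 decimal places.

0.3569

Let the stationary distribution be π with π = πP and π_1 + π_2 + π_3 = 1.
π_1 = 0.42·π_1 + 0.3·π_2 + 0.34·π_3
π_2 = 0.26·π_1 + 0.34·π_2 + 0.28·π_3
Solving with the normalization constraint gives π = (0.3569, 0.2903, 0.3528).
So the stationary probability of F is 0.3569.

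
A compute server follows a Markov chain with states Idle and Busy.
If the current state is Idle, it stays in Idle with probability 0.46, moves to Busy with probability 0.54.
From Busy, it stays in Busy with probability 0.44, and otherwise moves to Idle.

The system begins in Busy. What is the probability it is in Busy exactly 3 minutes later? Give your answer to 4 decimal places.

0.4904

Propagate the distribution vector 3 minutes from Busy.
After 0 minutes: (0.0000, 1.0000)
After 1 minute: (0.5600, 0.4400)
After 2 minutes: (0.5040, 0.4960)
After 3 minutes: (0.5096, 0.4904)
P(in Busy after 3 minutes) = 0.4904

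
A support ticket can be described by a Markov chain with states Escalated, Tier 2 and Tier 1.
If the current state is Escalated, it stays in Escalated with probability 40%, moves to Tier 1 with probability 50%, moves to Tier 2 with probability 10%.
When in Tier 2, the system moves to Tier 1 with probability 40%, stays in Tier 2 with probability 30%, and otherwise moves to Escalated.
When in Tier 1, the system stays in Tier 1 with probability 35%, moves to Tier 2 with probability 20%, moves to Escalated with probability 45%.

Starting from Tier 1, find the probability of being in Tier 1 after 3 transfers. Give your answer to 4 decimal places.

0.4184

Propagate the distribution vector 3 transfers from Tier 1.
After 0 transfers: (0.0000, 0.0000, 1.0000)
After 1 transfer: (0.4500, 0.2000, 0.3500)
After 2 transfers: (0.3975, 0.1750, 0.4275)
After 3 transfers: (0.4039, 0.1778, 0.4184)
P(in Tier 1 after 3 transfers) = 0.4184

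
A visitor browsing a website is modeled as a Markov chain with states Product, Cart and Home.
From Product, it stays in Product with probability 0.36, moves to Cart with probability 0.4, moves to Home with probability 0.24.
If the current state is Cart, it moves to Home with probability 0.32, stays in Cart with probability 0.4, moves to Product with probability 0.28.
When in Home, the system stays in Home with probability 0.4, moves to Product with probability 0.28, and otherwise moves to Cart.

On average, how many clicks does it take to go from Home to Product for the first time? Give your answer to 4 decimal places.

3.5714

Let t(s) be the expected number of clicks to first reach Product from state s, with t(Product) = 0. Conditioning on the first click:
t(Cart) = 1 + 0.4·t(Cart) + 0.32·t(Home)
t(Home) = 1 + 0.32·t(Cart) + 0.4·t(Home)
Solving: t(Cart) = 3.5714, t(Home) = 3.5714.
Expected clicks from Home to Product: 3.5714.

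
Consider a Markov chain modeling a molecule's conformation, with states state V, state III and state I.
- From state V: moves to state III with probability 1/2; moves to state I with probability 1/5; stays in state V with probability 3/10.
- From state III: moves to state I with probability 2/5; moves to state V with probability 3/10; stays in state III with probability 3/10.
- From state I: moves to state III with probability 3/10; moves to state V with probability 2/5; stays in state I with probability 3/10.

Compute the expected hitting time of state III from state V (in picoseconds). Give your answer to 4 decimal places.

2.1951

Let t(s) be the expected number of picoseconds to first reach state III from state s, with t(state III) = 0. Conditioning on the first picosecond:
t(state V) = 1 + 0.3·t(state V) + 0.2·t(state I)
t(state I) = 1 + 0.4·t(state V) + 0.3·t(state I)
Solving: t(state V) = 2.1951, t(state I) = 2.6829.
Expected picoseconds from state V to state III: 2.1951.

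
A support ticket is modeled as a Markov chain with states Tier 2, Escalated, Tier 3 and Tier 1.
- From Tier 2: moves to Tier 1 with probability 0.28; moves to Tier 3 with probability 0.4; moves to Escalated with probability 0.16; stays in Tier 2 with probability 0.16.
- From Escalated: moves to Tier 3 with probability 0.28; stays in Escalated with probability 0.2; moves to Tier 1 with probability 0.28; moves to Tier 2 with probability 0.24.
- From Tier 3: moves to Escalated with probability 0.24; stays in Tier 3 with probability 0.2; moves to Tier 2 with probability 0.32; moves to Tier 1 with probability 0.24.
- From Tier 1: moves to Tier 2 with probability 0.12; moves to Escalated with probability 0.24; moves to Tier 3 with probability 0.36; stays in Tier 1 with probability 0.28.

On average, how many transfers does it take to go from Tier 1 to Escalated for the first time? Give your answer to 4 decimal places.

4.4500

Let t(s) be the expected number of transfers to first reach Escalated from state s, with t(Escalated) = 0. Conditioning on the first transfer:
t(Tier 2) = 1 + 0.16·t(Tier 2) + 0.4·t(Tier 3) + 0.28·t(Tier 1)
t(Tier 3) = 1 + 0.32·t(Tier 2) + 0.2·t(Tier 3) + 0.24·t(Tier 1)
t(Tier 1) = 1 + 0.12·t(Tier 2) + 0.36·t(Tier 3) + 0.28·t(Tier 1)
Solving: t(Tier 2) = 4.8235, t(Tier 3) = 4.5144, t(Tier 1) = 4.4500.
Expected transfers from Tier 1 to Escalated: 4.4500.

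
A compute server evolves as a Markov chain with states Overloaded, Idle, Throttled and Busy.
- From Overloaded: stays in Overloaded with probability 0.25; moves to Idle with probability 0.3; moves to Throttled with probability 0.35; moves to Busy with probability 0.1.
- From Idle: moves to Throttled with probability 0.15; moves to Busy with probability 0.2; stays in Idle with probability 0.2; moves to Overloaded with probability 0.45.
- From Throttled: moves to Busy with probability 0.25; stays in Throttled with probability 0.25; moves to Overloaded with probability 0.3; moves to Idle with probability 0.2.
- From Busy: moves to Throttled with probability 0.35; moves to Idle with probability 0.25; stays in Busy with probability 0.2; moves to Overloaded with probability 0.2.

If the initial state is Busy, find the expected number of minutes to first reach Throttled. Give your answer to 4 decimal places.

Let t(s) be the expected number of minutes to first reach Throttled from state s, with t(Throttled) = 0. Conditioning on the first minute:
t(Overloaded) = 1 + 0.25·t(Overloaded) + 0.3·t(Idle) + 0.1·t(Busy)
t(Idle) = 1 + 0.45·t(Overloaded) + 0.2·t(Idle) + 0.2·t(Busy)
t(Busy) = 1 + 0.2·t(Overloaded) + 0.25·t(Idle) + 0.2·t(Busy)
Solving: t(Overloaded) = 3.3700, t(Idle) = 3.9797, t(Busy) = 3.3362.
Expected minutes from Busy to Throttled: 3.3362.

3.3362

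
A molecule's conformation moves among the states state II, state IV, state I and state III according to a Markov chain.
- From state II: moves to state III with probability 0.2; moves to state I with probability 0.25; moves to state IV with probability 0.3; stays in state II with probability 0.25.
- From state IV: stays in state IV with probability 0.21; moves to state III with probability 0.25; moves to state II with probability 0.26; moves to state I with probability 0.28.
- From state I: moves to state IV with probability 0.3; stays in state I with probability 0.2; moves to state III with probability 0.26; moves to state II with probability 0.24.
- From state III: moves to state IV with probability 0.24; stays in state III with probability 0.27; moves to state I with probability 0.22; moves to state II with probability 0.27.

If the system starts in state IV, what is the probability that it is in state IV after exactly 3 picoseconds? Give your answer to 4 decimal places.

Propagate the distribution vector 3 picoseconds from state IV.
After 0 picoseconds: (0.0000, 1.0000, 0.0000, 0.0000)
After 1 picosecond: (0.2600, 0.2100, 0.2800, 0.2500)
After 2 picoseconds: (0.2543, 0.2661, 0.2348, 0.2448)
After 3 picoseconds: (0.2552, 0.2614, 0.2389, 0.2445)
P(in state IV after 3 picoseconds) = 0.2614

0.2614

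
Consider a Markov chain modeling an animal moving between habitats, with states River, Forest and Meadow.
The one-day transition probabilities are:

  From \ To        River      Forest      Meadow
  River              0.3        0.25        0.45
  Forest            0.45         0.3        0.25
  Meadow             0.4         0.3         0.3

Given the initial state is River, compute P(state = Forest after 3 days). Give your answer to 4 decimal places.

Propagate the distribution vector 3 days from River.
After 0 days: (1.0000, 0.0000, 0.0000)
After 1 day: (0.3000, 0.2500, 0.4500)
After 2 days: (0.3825, 0.2850, 0.3325)
After 3 days: (0.3760, 0.2809, 0.3431)
P(in Forest after 3 days) = 0.2809

0.2809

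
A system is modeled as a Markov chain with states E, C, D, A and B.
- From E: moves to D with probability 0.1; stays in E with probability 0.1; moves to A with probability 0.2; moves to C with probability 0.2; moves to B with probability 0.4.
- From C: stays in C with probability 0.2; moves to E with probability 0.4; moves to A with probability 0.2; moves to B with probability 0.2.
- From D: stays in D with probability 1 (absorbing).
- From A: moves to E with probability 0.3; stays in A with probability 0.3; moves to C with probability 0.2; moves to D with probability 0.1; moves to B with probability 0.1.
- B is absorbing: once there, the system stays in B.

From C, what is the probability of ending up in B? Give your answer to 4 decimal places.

Let h(s) be the probability of absorption at B starting from transient state s. Then h(B) = 1 and h(D) = 0. By first-step analysis:
h(E) = 0.1·h(E) + 0.2·h(C) + 0.1·0 + 0.2·h(A) + 0.4·1
h(C) = 0.4·h(E) + 0.2·h(C) + 0.2·h(A) + 0.2·1
h(A) = 0.3·h(E) + 0.2·h(C) + 0.1·0 + 0.3·h(A) + 0.1·1
Solving: h(E) = 0.7857, h(C) = 0.8214, h(A) = 0.7143.
Starting from C, the probability is 0.8214.

0.8214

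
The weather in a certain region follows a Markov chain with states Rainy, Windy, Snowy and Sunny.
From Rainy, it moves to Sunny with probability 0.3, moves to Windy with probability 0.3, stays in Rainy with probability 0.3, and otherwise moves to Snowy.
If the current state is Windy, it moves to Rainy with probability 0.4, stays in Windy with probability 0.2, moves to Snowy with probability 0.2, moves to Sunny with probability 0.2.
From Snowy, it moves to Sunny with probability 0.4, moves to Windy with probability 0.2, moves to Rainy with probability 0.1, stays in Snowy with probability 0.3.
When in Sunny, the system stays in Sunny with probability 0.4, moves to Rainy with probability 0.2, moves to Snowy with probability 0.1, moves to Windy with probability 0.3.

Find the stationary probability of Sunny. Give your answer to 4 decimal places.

0.3221

Let the stationary distribution be π with π = πP and π_1 + π_2 + π_3 + π_4 = 1.
π_1 = 0.3·π_1 + 0.4·π_2 + 0.1·π_3 + 0.2·π_4
π_2 = 0.3·π_1 + 0.2·π_2 + 0.2·π_3 + 0.3·π_4
π_3 = 0.1·π_1 + 0.2·π_2 + 0.3·π_3 + 0.1·π_4
Solving with the normalization constraint gives π = (0.2622, 0.2584, 0.1573, 0.3221).
So the stationary probability of Sunny is 0.3221.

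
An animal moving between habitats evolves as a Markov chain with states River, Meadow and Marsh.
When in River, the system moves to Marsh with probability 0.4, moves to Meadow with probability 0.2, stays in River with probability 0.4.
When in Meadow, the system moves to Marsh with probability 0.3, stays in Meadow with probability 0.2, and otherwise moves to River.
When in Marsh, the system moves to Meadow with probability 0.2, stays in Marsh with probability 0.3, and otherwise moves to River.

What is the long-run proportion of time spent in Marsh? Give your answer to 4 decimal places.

0.3455

Let the stationary distribution be π with π = πP and π_1 + π_2 + π_3 = 1.
π_1 = 0.4·π_1 + 0.5·π_2 + 0.5·π_3
π_2 = 0.2·π_1 + 0.2·π_2 + 0.2·π_3
Solving with the normalization constraint gives π = (0.4545, 0.2000, 0.3455).
So the stationary probability of Marsh is 0.3455.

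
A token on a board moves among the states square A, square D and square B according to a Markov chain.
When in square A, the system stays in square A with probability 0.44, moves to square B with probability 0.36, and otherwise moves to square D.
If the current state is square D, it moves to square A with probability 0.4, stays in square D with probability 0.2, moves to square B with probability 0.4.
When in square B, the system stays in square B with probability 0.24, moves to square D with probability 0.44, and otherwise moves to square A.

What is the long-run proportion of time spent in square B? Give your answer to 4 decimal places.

Let the stationary distribution be π with π = πP and π_1 + π_2 + π_3 = 1.
π_1 = 0.44·π_1 + 0.4·π_2 + 0.32·π_3
π_2 = 0.2·π_1 + 0.2·π_2 + 0.44·π_3
Solving with the normalization constraint gives π = (0.3890, 0.2795, 0.3314).
So the stationary probability of square B is 0.3314.

0.3314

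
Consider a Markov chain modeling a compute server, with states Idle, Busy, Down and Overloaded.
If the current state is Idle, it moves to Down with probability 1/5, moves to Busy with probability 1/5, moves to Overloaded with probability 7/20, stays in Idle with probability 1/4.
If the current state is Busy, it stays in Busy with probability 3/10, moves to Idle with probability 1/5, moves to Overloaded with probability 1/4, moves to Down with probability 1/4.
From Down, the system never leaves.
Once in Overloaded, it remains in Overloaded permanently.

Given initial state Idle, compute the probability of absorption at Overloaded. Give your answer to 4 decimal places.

Let h(s) be the probability of absorption at Overloaded starting from transient state s. Then h(Overloaded) = 1 and h(Down) = 0. By first-step analysis:
h(Idle) = 0.25·h(Idle) + 0.2·h(Busy) + 0.2·0 + 0.35·1
h(Busy) = 0.2·h(Idle) + 0.3·h(Busy) + 0.25·0 + 0.25·1
Solving: h(Idle) = 0.6082, h(Busy) = 0.5309.
Starting from Idle, the probability is 0.6082.

0.6082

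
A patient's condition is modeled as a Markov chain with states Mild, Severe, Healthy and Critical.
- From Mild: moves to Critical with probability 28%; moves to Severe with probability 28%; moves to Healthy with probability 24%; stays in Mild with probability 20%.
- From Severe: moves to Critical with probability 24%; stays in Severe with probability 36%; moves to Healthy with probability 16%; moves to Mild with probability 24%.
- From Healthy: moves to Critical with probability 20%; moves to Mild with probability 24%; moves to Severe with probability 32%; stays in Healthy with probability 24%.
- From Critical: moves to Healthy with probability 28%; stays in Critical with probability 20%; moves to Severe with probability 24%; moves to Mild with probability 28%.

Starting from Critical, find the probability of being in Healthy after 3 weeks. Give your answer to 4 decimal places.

Propagate the distribution vector 3 weeks from Critical.
After 0 weeks: (0.0000, 0.0000, 0.0000, 1.0000)
After 1 week: (0.2800, 0.2400, 0.2800, 0.2000)
After 2 weeks: (0.2368, 0.3024, 0.2288, 0.2320)
After 3 weeks: (0.2398, 0.3041, 0.2251, 0.2310)
P(in Healthy after 3 weeks) = 0.2251

0.2251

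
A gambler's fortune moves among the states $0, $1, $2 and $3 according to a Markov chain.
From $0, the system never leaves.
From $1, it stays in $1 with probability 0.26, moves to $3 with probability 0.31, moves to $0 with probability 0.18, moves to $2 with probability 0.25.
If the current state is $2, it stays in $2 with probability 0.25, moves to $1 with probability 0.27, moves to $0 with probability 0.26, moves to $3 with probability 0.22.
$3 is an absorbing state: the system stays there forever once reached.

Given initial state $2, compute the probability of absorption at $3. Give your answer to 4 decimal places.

0.5056

Let h(s) be the probability of absorption at $3 starting from transient state s. Then h($3) = 1 and h($0) = 0. By first-step analysis:
h($1) = 0.18·0 + 0.26·h($1) + 0.25·h($2) + 0.31·1
h($2) = 0.26·0 + 0.27·h($1) + 0.25·h($2) + 0.22·1
Solving: h($1) = 0.5897, h($2) = 0.5056.
Starting from $2, the probability is 0.5056.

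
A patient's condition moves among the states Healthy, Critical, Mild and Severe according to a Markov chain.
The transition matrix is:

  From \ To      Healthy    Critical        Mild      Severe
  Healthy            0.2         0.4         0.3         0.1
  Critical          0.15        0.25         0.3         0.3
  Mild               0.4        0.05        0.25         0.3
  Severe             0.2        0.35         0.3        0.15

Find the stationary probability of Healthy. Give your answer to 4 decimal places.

0.2446

Let the stationary distribution be π with π = πP and π_1 + π_2 + π_3 + π_4 = 1.
π_1 = 0.2·π_1 + 0.15·π_2 + 0.4·π_3 + 0.2·π_4
π_2 = 0.4·π_1 + 0.25·π_2 + 0.05·π_3 + 0.35·π_4
π_3 = 0.3·π_1 + 0.3·π_2 + 0.25·π_3 + 0.3·π_4
Solving with the normalization constraint gives π = (0.2446, 0.2514, 0.2857, 0.2183).
So the stationary probability of Healthy is 0.2446.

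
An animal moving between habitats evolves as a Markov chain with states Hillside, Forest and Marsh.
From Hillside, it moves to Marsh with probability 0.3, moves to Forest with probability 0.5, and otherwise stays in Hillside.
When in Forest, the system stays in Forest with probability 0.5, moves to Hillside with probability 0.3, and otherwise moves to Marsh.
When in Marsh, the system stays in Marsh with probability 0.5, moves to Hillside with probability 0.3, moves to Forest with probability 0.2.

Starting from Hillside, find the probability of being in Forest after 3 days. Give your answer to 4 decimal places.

Propagate the distribution vector 3 days from Hillside.
After 0 days: (1.0000, 0.0000, 0.0000)
After 1 day: (0.2000, 0.5000, 0.3000)
After 2 days: (0.2800, 0.4100, 0.3100)
After 3 days: (0.2720, 0.4070, 0.3210)
P(in Forest after 3 days) = 0.4070

0.4070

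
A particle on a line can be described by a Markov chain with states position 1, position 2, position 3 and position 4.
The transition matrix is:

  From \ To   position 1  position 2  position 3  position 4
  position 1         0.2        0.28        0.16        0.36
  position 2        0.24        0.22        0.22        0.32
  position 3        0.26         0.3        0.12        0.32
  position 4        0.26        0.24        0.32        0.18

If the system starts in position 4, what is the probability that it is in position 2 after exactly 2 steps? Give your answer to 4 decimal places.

Propagate the distribution vector 2 steps from position 4.
After 0 steps: (0.0000, 0.0000, 0.0000, 1.0000)
After 1 step: (0.2600, 0.2400, 0.3200, 0.1800)
After 2 steps: (0.2396, 0.2648, 0.1904, 0.3052)
P(in position 2 after 2 steps) = 0.2648

0.2648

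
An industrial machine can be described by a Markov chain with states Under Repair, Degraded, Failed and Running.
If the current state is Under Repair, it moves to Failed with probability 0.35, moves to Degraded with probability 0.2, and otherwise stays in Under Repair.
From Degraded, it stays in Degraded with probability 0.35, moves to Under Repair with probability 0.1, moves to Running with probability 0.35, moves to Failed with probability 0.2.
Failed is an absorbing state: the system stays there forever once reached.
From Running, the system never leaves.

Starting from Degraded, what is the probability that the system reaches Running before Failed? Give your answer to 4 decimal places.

Let h(s) be the probability of absorption at Running starting from transient state s. Then h(Running) = 1 and h(Failed) = 0. By first-step analysis:
h(Under Repair) = 0.45·h(Under Repair) + 0.2·h(Degraded) + 0.35·0
h(Degraded) = 0.1·h(Under Repair) + 0.35·h(Degraded) + 0.2·0 + 0.35·1
Solving: h(Under Repair) = 0.2074, h(Degraded) = 0.5704.
Starting from Degraded, the probability is 0.5704.

0.5704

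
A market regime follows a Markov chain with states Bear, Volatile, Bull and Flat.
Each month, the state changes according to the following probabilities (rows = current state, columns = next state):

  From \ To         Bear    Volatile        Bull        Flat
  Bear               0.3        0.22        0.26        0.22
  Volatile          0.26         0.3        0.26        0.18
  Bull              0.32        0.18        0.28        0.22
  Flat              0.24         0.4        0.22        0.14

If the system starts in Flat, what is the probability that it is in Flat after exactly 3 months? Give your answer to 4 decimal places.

Propagate the distribution vector 3 months from Flat.
After 0 months: (0.0000, 0.0000, 0.0000, 1.0000)
After 1 month: (0.2400, 0.4000, 0.2200, 0.1400)
After 2 months: (0.2800, 0.2684, 0.2588, 0.1928)
After 3 months: (0.2829, 0.2658, 0.2575, 0.1938)
P(in Flat after 3 months) = 0.1938

0.1938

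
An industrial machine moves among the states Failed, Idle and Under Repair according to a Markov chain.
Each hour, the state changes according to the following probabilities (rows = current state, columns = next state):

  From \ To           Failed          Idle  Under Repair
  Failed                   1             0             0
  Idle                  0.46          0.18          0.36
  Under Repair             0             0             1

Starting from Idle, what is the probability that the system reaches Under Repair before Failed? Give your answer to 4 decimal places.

0.4390

Let h(s) be the probability of absorption at Under Repair starting from transient state s. Then h(Under Repair) = 1 and h(Failed) = 0. By first-step analysis:
h(Idle) = 0.46·0 + 0.18·h(Idle) + 0.36·1
Solving: h(Idle) = 0.4390.
Starting from Idle, the probability is 0.4390.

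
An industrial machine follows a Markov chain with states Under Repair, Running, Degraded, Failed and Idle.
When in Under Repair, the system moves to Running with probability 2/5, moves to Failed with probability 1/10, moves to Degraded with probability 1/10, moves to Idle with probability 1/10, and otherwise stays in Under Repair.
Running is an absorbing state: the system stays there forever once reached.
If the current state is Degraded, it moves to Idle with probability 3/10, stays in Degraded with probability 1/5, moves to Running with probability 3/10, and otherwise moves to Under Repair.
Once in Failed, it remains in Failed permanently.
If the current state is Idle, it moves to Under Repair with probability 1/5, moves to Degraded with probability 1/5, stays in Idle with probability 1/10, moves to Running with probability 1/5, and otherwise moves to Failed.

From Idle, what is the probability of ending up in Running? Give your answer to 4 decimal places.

0.5646

Let h(s) be the probability of absorption at Running starting from transient state s. Then h(Running) = 1 and h(Failed) = 0. By first-step analysis:
h(Under Repair) = 0.3·h(Under Repair) + 0.4·1 + 0.1·h(Degraded) + 0.1·0 + 0.1·h(Idle)
h(Degraded) = 0.2·h(Under Repair) + 0.3·1 + 0.2·h(Degraded) + 0.3·h(Idle)
h(Idle) = 0.2·h(Under Repair) + 0.2·1 + 0.2·h(Degraded) + 0.3·0 + 0.1·h(Idle)
Solving: h(Under Repair) = 0.7632, h(Degraded) = 0.7775, h(Idle) = 0.5646.
Starting from Idle, the probability is 0.5646.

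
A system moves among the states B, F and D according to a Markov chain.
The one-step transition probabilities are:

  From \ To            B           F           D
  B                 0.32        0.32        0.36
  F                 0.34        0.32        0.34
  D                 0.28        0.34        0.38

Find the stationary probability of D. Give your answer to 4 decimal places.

Let the stationary distribution be π with π = πP and π_1 + π_2 + π_3 = 1.
π_1 = 0.32·π_1 + 0.34·π_2 + 0.28·π_3
π_2 = 0.32·π_1 + 0.32·π_2 + 0.34·π_3
Solving with the normalization constraint gives π = (0.3121, 0.3272, 0.3607).
So the stationary probability of D is 0.3607.

0.3607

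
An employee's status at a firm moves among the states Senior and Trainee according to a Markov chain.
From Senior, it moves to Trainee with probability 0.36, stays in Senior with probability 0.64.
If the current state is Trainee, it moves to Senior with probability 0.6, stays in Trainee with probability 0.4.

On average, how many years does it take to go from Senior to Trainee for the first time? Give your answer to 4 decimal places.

Let t(s) be the expected number of years to first reach Trainee from state s, with t(Trainee) = 0. Conditioning on the first year:
t(Senior) = 1 + 0.64·t(Senior)
Solving: t(Senior) = 2.7778.
Expected years from Senior to Trainee: 2.7778.

2.7778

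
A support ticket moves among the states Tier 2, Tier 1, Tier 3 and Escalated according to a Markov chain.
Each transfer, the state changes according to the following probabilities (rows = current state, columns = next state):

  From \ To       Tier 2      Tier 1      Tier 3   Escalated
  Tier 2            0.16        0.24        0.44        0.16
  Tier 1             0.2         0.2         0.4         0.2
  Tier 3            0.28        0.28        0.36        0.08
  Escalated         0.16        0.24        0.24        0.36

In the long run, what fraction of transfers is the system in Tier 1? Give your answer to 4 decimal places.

0.2448

Let the stationary distribution be π with π = πP and π_1 + π_2 + π_3 + π_4 = 1.
π_1 = 0.16·π_1 + 0.2·π_2 + 0.28·π_3 + 0.16·π_4
π_2 = 0.24·π_1 + 0.2·π_2 + 0.28·π_3 + 0.24·π_4
π_3 = 0.44·π_1 + 0.4·π_2 + 0.36·π_3 + 0.24·π_4
Solving with the normalization constraint gives π = (0.2137, 0.2448, 0.3658, 0.1757).
So the stationary probability of Tier 1 is 0.2448.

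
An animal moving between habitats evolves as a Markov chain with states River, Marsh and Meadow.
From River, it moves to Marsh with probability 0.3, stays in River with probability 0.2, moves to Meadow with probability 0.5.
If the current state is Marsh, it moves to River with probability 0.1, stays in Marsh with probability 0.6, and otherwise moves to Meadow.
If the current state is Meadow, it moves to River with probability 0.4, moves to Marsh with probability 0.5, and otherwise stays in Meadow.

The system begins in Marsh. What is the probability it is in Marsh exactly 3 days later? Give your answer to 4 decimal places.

Propagate the distribution vector 3 days from Marsh.
After 0 days: (0.0000, 1.0000, 0.0000)
After 1 day: (0.1000, 0.6000, 0.3000)
After 2 days: (0.2000, 0.5400, 0.2600)
After 3 days: (0.1980, 0.5140, 0.2880)
P(in Marsh after 3 days) = 0.5140

0.5140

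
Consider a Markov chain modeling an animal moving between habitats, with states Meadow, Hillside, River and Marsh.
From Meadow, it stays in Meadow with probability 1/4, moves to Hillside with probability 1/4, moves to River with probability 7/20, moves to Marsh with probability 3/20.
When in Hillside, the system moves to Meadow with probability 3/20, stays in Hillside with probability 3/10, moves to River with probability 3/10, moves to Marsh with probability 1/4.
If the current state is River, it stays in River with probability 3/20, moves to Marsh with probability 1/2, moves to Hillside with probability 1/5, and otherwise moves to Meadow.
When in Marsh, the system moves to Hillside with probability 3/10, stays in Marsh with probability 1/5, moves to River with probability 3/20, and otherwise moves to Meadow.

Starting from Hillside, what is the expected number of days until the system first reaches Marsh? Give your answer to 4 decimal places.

Let t(s) be the expected number of days to first reach Marsh from state s, with t(Marsh) = 0. Conditioning on the first day:
t(Meadow) = 1 + 0.25·t(Meadow) + 0.25·t(Hillside) + 0.35·t(River)
t(Hillside) = 1 + 0.15·t(Meadow) + 0.3·t(Hillside) + 0.3·t(River)
t(River) = 1 + 0.15·t(Meadow) + 0.2·t(Hillside) + 0.15·t(River)
Solving: t(Meadow) = 3.6590, t(Hillside) = 3.3293, t(River) = 2.6055.
Expected days from Hillside to Marsh: 3.3293.

3.3293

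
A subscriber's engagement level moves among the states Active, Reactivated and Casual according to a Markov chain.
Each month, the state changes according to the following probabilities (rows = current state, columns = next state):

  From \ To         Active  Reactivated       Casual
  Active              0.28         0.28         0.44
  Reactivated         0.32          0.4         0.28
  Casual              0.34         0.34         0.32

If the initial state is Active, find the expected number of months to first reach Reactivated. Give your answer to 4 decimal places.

Let t(s) be the expected number of months to first reach Reactivated from state s, with t(Reactivated) = 0. Conditioning on the first month:
t(Active) = 1 + 0.28·t(Active) + 0.44·t(Casual)
t(Casual) = 1 + 0.34·t(Active) + 0.32·t(Casual)
Solving: t(Active) = 3.2941, t(Casual) = 3.1176.
Expected months from Active to Reactivated: 3.2941.

3.2941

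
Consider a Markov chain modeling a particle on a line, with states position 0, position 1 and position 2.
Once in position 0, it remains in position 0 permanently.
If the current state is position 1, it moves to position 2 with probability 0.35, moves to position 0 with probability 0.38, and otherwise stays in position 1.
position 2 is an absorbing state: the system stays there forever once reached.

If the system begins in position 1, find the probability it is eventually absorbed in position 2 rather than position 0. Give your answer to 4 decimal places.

Let h(s) be the probability of absorption at position 2 starting from transient state s. Then h(position 2) = 1 and h(position 0) = 0. By first-step analysis:
h(position 1) = 0.38·0 + 0.27·h(position 1) + 0.35·1
Solving: h(position 1) = 0.4795.
Starting from position 1, the probability is 0.4795.

0.4795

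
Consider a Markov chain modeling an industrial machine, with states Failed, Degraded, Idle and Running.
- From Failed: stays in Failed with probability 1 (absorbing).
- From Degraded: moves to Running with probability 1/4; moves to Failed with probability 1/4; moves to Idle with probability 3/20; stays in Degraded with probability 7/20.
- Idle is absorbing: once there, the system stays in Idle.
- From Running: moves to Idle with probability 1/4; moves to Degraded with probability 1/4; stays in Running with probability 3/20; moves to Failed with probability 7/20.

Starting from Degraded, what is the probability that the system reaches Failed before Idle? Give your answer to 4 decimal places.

0.6122

Let h(s) be the probability of absorption at Failed starting from transient state s. Then h(Failed) = 1 and h(Idle) = 0. By first-step analysis:
h(Degraded) = 0.25·1 + 0.35·h(Degraded) + 0.15·0 + 0.25·h(Running)
h(Running) = 0.35·1 + 0.25·h(Degraded) + 0.25·0 + 0.15·h(Running)
Solving: h(Degraded) = 0.6122, h(Running) = 0.5918.
Starting from Degraded, the probability is 0.6122.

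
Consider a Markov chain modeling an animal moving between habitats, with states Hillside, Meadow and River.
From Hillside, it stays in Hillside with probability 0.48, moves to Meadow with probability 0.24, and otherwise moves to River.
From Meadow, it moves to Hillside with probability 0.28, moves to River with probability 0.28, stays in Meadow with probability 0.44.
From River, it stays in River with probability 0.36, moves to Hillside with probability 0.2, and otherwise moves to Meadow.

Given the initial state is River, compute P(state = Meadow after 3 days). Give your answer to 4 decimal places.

Propagate the distribution vector 3 days from River.
After 0 days: (0.0000, 0.0000, 1.0000)
After 1 day: (0.2000, 0.4400, 0.3600)
After 2 days: (0.2912, 0.4000, 0.3088)
After 3 days: (0.3135, 0.3818, 0.3047)
P(in Meadow after 3 days) = 0.3818

0.3818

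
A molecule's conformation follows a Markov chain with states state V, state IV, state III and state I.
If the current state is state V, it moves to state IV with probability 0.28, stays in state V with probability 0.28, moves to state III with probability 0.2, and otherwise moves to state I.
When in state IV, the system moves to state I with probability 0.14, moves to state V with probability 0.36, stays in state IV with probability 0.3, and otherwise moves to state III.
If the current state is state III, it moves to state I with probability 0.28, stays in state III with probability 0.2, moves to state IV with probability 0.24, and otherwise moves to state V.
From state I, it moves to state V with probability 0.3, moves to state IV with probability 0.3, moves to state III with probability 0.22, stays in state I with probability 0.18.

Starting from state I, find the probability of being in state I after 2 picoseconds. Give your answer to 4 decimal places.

0.2080

Propagate the distribution vector 2 picoseconds from state I.
After 0 picoseconds: (0.0000, 0.0000, 0.0000, 1.0000)
After 1 picosecond: (0.3000, 0.3000, 0.2200, 0.1800)
After 2 picoseconds: (0.3076, 0.2808, 0.2036, 0.2080)
P(in state I after 2 picoseconds) = 0.2080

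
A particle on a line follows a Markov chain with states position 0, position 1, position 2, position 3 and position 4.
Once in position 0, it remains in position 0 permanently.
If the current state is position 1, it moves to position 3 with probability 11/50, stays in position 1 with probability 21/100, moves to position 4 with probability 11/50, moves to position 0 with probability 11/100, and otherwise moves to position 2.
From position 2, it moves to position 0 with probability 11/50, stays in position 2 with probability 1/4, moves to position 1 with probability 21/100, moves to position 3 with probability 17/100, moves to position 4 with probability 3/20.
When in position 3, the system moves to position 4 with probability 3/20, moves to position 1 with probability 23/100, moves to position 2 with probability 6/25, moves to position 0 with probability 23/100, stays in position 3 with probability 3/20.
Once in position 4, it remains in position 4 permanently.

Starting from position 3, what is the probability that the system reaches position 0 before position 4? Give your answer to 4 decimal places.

0.5486

Let h(s) be the probability of absorption at position 0 starting from transient state s. Then h(position 0) = 1 and h(position 4) = 0. By first-step analysis:
h(position 1) = 0.11·1 + 0.21·h(position 1) + 0.24·h(position 2) + 0.22·h(position 3) + 0.22·0
h(position 2) = 0.22·1 + 0.21·h(position 1) + 0.25·h(position 2) + 0.17·h(position 3) + 0.15·0
h(position 3) = 0.23·1 + 0.23·h(position 1) + 0.24·h(position 2) + 0.15·h(position 3) + 0.15·0
Solving: h(position 1) = 0.4579, h(position 2) = 0.5459, h(position 3) = 0.5486.
Starting from position 3, the probability is 0.5486.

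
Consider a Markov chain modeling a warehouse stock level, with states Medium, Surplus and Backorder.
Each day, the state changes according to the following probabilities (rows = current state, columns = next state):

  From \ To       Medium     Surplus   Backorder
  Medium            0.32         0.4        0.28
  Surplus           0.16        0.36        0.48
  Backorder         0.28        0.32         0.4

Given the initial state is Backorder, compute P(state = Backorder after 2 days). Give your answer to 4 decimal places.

Sum over the intermediate state after 1 day:
P = P(Backorder→Medium)·P(Medium→Backorder) + P(Backorder→Surplus)·P(Surplus→Backorder) + P(Backorder→Backorder)·P(Backorder→Backorder)
  = 0.28×0.28 + 0.32×0.48 + 0.4×0.4
  = 0.0784 + 0.1536 + 0.1600 = 0.3920

0.3920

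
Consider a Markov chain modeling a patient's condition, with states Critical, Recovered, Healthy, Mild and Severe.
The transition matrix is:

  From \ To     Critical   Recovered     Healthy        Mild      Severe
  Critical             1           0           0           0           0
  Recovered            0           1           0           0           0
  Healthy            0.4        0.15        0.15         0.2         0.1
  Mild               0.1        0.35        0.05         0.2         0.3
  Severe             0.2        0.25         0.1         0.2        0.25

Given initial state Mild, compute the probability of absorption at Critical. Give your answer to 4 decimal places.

Let h(s) be the probability of absorption at Critical starting from transient state s. Then h(Critical) = 1 and h(Recovered) = 0. By first-step analysis:
h(Healthy) = 0.4·1 + 0.15·0 + 0.15·h(Healthy) + 0.2·h(Mild) + 0.1·h(Severe)
h(Mild) = 0.1·1 + 0.35·0 + 0.05·h(Healthy) + 0.2·h(Mild) + 0.3·h(Severe)
h(Severe) = 0.2·1 + 0.25·0 + 0.1·h(Healthy) + 0.2·h(Mild) + 0.25·h(Severe)
Solving: h(Healthy) = 0.5979, h(Mild) = 0.3247, h(Severe) = 0.4330.
Starting from Mild, the probability is 0.3247.

0.3247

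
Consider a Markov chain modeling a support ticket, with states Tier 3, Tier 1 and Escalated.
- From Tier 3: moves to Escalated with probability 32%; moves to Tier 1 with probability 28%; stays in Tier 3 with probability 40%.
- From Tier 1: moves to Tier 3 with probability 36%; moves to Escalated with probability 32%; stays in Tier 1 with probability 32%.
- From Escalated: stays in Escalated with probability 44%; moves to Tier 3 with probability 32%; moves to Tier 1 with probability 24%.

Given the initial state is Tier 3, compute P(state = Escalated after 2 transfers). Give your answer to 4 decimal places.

0.3584

Sum over the intermediate state after 1 transfer:
P = P(Tier 3→Tier 3)·P(Tier 3→Escalated) + P(Tier 3→Tier 1)·P(Tier 1→Escalated) + P(Tier 3→Escalated)·P(Escalated→Escalated)
  = 0.4×0.32 + 0.28×0.32 + 0.32×0.44
  = 0.1280 + 0.0896 + 0.1408 = 0.3584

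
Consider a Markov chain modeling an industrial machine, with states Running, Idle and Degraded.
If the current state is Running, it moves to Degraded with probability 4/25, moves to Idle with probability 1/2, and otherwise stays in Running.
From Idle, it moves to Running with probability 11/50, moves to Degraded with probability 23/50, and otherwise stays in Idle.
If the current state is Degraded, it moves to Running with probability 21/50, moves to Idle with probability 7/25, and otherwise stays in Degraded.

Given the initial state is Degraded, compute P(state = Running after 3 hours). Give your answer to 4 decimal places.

0.3168

Propagate the distribution vector 3 hours from Degraded.
After 0 hours: (0.0000, 0.0000, 1.0000)
After 1 hour: (0.4200, 0.2800, 0.3000)
After 2 hours: (0.3304, 0.3836, 0.2860)
After 3 hours: (0.3168, 0.3680, 0.3151)
P(in Running after 3 hours) = 0.3168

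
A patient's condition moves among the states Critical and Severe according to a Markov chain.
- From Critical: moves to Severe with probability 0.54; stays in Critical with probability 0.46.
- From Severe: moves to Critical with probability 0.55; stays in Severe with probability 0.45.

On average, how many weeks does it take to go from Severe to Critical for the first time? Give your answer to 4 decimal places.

1.8182

Let t(s) be the expected number of weeks to first reach Critical from state s, with t(Critical) = 0. Conditioning on the first week:
t(Severe) = 1 + 0.45·t(Severe)
Solving: t(Severe) = 1.8182.
Expected weeks from Severe to Critical: 1.8182.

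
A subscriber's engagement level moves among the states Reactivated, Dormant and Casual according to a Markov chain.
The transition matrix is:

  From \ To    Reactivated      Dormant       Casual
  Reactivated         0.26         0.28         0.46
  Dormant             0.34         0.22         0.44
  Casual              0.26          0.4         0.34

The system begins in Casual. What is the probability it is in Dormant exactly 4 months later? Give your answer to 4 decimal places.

Propagate the distribution vector 4 months from Casual.
After 0 months: (0.0000, 0.0000, 1.0000)
After 1 month: (0.2600, 0.4000, 0.3400)
After 2 months: (0.2920, 0.2968, 0.4112)
After 3 months: (0.2837, 0.3115, 0.4047)
After 4 months: (0.2849, 0.3099, 0.4052)
P(in Dormant after 4 months) = 0.3099

0.3099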